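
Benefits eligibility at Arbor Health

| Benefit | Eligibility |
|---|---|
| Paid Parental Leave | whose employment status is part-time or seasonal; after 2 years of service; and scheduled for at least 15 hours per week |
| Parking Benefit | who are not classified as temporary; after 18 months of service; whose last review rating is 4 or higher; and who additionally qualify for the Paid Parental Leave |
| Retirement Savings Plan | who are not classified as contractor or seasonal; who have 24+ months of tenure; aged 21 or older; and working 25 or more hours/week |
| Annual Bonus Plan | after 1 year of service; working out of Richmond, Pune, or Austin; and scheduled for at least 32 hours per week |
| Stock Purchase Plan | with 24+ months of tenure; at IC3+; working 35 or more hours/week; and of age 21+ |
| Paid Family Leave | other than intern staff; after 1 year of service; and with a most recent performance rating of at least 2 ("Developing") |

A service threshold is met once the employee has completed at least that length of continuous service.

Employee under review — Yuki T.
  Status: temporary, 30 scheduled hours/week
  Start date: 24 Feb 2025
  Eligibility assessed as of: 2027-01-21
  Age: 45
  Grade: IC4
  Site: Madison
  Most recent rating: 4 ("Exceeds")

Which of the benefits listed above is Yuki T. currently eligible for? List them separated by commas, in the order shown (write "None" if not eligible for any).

Paid Family Leave

Service from 24 Feb 2025 to 2027-01-21: 696 days.
Paid Parental Leave — status temporary ✗ (requires part-time or seasonal) → not eligible.
Parking Benefit — status temporary ✗ (excluded) → not eligible.
Retirement Savings Plan — status temporary ✓ (not excluded); service 696 days < 24 months (≈720 days) ✗ → not eligible.
Annual Bonus Plan — service 696 days ≥ 1 year (≈365 days) ✓; site Madison ✗ (not Richmond, Pune, or Austin) → not eligible.
Stock Purchase Plan — service 696 days < 24 months (≈720 days) ✗ → not eligible.
Paid Family Leave — status temporary ✓ (not excluded); service 696 days ≥ 1 year (≈365 days) ✓; rating 4 ≥ 2 ✓ → eligible.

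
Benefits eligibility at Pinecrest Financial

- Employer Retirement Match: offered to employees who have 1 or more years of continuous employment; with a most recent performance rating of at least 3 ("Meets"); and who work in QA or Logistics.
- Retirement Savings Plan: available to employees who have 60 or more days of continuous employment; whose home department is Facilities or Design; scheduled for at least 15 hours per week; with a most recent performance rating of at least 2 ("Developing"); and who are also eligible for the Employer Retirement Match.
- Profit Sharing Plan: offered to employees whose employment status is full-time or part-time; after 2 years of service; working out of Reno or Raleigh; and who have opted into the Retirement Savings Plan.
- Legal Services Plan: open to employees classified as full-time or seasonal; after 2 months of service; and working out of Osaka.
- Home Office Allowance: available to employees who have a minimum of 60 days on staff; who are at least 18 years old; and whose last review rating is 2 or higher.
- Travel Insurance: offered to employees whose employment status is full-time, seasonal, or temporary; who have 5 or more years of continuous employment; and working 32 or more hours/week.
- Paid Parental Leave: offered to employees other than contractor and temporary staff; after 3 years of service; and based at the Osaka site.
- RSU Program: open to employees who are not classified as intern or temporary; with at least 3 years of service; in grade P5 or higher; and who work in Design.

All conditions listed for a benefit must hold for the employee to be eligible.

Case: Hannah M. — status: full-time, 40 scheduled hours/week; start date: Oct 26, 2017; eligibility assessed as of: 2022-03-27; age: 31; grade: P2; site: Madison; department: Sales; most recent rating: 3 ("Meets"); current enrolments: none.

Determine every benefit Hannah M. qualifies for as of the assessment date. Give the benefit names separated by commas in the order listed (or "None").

Home Office Allowance

Service from Oct 26, 2017 to 2022-03-27: 1613 days.
Employer Retirement Match — service 1613 days ≥ 1 year (≈365 days) ✓; rating 3 ≥ 3 ✓; dept Sales ✗ → not eligible.
Retirement Savings Plan — service 1613 days ≥ 60 days ✓; dept Sales ✗ → not eligible.
Profit Sharing Plan — status full-time ✓; service 1613 days ≥ 2 years (≈730 days) ✓; site Madison ✗ (not Reno or Raleigh) → not eligible.
Legal Services Plan — status full-time ✓; service 1613 days ≥ 2 months (≈60 days) ✓; site Madison ✗ (not Osaka) → not eligible.
Home Office Allowance — service 1613 days ≥ 60 days ✓; age 31 ≥ 18 ✓; rating 3 ≥ 2 ✓ → eligible.
Travel Insurance — status full-time ✓; service 1613 days < 5 years (≈1825 days) ✗ → not eligible.
Paid Parental Leave — status full-time ✓ (not excluded); service 1613 days ≥ 3 years (≈1095 days) ✓; site Madison ✗ (not Osaka) → not eligible.
RSU Program — status full-time ✓ (not excluded); service 1613 days ≥ 3 years (≈1095 days) ✓; grade P2 < P5 ✗ → not eligible.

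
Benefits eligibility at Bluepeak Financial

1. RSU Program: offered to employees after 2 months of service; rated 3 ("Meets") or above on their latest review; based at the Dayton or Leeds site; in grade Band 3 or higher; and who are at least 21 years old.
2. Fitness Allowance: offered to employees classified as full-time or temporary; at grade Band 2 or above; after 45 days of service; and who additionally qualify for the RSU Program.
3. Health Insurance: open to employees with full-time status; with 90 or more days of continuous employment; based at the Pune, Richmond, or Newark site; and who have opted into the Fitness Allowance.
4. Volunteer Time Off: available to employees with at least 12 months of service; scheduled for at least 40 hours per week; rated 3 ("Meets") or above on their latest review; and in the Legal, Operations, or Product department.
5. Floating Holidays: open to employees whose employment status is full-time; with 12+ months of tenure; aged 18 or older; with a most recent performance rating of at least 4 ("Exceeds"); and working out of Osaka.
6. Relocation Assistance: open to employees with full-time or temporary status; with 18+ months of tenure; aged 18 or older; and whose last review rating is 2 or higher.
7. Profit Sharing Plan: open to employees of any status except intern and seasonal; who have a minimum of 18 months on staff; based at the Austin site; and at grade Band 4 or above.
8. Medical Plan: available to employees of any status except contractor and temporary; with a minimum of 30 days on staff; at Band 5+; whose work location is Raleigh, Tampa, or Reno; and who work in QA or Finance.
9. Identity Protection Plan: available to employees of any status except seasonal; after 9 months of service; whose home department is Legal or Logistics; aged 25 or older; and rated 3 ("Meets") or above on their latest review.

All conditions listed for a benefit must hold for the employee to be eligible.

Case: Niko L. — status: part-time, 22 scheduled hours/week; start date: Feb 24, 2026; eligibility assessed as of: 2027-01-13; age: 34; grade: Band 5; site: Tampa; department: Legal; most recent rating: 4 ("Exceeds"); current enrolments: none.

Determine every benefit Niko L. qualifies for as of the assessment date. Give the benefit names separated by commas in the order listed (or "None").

Service from Feb 24, 2026 to 2027-01-13: 323 days.
RSU Program — service 323 days ≥ 2 months (≈60 days) ✓; rating 4 ≥ 3 ✓; site Tampa ✗ (not Dayton or Leeds) → not eligible.
Fitness Allowance — status part-time ✗ (requires full-time or temporary) → not eligible.
Health Insurance — status part-time ✗ (requires full-time) → not eligible.
Volunteer Time Off — service 323 days < 12 months (≈360 days) ✗ → not eligible.
Floating Holidays — status part-time ✗ (requires full-time) → not eligible.
Relocation Assistance — status part-time ✗ (requires full-time or temporary) → not eligible.
Profit Sharing Plan — status part-time ✓ (not excluded); service 323 days < 18 months (≈540 days) ✗ → not eligible.
Medical Plan — status part-time ✓ (not excluded); service 323 days ≥ 30 days ✓; grade Band 5 ≥ Band 5 ✓; site Tampa ✓; dept Legal ✗ → not eligible.
Identity Protection Plan — status part-time ✓ (not excluded); service 323 days ≥ 9 months (≈270 days) ✓; dept Legal ✓; age 34 ≥ 25 ✓; rating 4 ≥ 3 ✓ → eligible.

Identity Protection Plan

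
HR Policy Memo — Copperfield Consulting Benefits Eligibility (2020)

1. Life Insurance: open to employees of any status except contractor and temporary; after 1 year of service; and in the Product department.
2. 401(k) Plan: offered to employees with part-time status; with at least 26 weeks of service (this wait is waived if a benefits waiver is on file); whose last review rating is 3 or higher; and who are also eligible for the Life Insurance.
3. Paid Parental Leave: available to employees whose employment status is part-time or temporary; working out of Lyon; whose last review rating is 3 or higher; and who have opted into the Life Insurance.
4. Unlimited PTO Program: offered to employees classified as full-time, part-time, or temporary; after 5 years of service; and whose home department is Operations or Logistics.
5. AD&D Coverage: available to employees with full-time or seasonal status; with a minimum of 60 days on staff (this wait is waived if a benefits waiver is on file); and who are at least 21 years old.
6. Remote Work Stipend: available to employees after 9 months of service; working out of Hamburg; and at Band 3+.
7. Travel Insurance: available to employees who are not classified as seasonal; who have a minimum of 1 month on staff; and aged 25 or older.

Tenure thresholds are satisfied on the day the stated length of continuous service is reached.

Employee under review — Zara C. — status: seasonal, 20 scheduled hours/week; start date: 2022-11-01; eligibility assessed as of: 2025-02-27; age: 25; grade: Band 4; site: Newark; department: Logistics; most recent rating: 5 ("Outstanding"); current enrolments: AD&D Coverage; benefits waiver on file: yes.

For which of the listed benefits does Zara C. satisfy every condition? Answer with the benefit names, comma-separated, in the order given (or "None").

Service from 2022-11-01 to 2025-02-27: 849 days.
Life Insurance — status seasonal ✓ (not excluded); service 849 days ≥ 1 year (≈365 days) ✓; dept Logistics ✗ → not eligible.
401(k) Plan — status seasonal ✗ (requires part-time) → not eligible.
Paid Parental Leave — status seasonal ✗ (requires part-time or temporary) → not eligible.
Unlimited PTO Program — status seasonal ✗ (requires full-time, part-time, or temporary) → not eligible.
AD&D Coverage — status seasonal ✓; benefits waiver on file ✓; age 25 ≥ 21 ✓ → eligible.
Remote Work Stipend — service 849 days ≥ 9 months (≈270 days) ✓; site Newark ✗ (not Hamburg) → not eligible.
Travel Insurance — status seasonal ✗ (excluded) → not eligible.

AD&D Coverage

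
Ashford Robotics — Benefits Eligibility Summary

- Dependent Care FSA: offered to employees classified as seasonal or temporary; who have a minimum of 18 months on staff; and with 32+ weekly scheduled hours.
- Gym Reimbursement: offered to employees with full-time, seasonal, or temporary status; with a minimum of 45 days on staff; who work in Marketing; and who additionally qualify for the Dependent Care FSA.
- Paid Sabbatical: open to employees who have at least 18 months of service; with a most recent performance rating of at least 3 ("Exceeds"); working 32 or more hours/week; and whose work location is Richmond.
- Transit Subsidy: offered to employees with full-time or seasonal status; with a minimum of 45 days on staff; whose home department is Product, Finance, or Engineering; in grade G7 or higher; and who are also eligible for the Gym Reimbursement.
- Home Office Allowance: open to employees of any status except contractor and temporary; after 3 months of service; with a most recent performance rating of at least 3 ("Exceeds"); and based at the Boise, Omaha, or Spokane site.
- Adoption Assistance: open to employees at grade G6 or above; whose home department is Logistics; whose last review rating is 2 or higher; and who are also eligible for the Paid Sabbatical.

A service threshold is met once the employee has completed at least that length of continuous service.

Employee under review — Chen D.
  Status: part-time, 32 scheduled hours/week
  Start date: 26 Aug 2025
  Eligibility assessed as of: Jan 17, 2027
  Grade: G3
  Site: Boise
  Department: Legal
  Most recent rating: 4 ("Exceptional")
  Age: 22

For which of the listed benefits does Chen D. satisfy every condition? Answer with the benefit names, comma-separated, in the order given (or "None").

Home Office Allowance

Service from 26 Aug 2025 to Jan 17, 2027: 509 days.
Dependent Care FSA — status part-time ✗ (requires seasonal or temporary) → not eligible.
Gym Reimbursement — status part-time ✗ (requires full-time, seasonal, or temporary) → not eligible.
Paid Sabbatical — service 509 days < 18 months (≈540 days) ✗ → not eligible.
Transit Subsidy — status part-time ✗ (requires full-time or seasonal) → not eligible.
Home Office Allowance — status part-time ✓ (not excluded); service 509 days ≥ 3 months (≈90 days) ✓; rating 4 ≥ 3 ✓; site Boise ✓ → eligible.
Adoption Assistance — grade G3 < G6 ✗ → not eligible.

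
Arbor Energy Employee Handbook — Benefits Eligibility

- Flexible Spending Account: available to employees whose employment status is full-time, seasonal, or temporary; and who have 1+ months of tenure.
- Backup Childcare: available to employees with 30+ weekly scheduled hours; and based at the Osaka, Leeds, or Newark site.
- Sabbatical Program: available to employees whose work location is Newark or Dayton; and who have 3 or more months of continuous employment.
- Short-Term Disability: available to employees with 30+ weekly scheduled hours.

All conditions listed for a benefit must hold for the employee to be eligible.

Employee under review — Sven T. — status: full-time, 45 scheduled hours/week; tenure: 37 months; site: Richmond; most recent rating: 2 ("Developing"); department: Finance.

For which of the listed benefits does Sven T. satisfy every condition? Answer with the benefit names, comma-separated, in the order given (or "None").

Flexible Spending Account, Short-Term Disability

Flexible Spending Account — status full-time ✓; service 37 months ≥ 1 month ✓ → eligible.
Backup Childcare — 45 hrs/wk ≥ 30 ✓; site Richmond ✗ (not Osaka, Leeds, or Newark) → not eligible.
Sabbatical Program — site Richmond ✗ (not Newark or Dayton) → not eligible.
Short-Term Disability — 45 hrs/wk ≥ 30 ✓ → eligible.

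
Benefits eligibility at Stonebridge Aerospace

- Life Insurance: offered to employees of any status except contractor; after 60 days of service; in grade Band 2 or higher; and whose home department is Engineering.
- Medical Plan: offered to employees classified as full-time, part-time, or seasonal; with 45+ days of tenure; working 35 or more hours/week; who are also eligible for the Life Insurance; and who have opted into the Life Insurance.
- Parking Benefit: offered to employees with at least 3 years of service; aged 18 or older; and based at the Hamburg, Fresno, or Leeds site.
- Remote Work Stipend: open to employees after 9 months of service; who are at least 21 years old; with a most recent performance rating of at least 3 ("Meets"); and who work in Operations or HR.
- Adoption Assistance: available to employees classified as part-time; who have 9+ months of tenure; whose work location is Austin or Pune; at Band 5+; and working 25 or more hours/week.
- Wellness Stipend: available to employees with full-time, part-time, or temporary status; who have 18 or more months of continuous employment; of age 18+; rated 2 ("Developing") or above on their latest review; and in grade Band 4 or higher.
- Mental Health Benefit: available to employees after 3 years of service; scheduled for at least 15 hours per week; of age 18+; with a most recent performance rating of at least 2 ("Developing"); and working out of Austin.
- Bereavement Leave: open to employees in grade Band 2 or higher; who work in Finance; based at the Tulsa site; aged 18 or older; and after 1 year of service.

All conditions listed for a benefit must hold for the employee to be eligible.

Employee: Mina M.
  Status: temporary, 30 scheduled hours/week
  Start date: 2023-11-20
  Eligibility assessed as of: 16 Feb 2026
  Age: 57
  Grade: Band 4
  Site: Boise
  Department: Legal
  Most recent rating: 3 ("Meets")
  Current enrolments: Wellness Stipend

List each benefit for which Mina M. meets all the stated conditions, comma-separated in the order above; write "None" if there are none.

Wellness Stipend

Service from 2023-11-20 to 16 Feb 2026: 819 days.
Life Insurance — status temporary ✓ (not excluded); service 819 days ≥ 60 days ✓; grade Band 4 ≥ Band 2 ✓; dept Legal ✗ → not eligible.
Medical Plan — status temporary ✗ (requires full-time, part-time, or seasonal) → not eligible.
Parking Benefit — service 819 days < 3 years (≈1095 days) ✗ → not eligible.
Remote Work Stipend — service 819 days ≥ 9 months (≈270 days) ✓; age 57 ≥ 21 ✓; rating 3 ≥ 3 ✓; dept Legal ✗ → not eligible.
Adoption Assistance — status temporary ✗ (requires part-time) → not eligible.
Wellness Stipend — status temporary ✓; service 819 days ≥ 18 months (≈540 days) ✓; age 57 ≥ 18 ✓; rating 3 ≥ 2 ✓; grade Band 4 ≥ Band 4 ✓ → eligible.
Mental Health Benefit — service 819 days < 3 years (≈1095 days) ✗ → not eligible.
Bereavement Leave — grade Band 4 ≥ Band 2 ✓; dept Legal ✗ → not eligible.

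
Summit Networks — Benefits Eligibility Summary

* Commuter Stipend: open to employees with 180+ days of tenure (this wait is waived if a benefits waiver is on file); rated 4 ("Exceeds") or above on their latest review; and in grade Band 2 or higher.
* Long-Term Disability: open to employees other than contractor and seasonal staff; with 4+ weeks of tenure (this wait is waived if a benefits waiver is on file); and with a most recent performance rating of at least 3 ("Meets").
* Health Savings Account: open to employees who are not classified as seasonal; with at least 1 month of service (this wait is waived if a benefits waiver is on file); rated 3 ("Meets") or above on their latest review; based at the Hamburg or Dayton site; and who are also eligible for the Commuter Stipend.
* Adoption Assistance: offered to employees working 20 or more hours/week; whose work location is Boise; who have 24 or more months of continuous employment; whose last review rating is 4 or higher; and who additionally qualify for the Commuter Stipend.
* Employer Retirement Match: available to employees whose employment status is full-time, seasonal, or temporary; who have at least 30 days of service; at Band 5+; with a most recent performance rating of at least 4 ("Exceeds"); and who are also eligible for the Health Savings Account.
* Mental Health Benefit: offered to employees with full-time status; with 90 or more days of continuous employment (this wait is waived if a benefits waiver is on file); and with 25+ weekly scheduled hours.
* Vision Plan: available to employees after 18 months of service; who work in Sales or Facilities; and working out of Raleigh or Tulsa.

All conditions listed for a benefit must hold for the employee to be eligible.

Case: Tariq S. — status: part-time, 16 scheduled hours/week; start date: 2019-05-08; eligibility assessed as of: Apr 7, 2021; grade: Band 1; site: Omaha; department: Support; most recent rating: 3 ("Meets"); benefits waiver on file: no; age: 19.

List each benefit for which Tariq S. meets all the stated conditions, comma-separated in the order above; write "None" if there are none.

Long-Term Disability

Service from 2019-05-08 to Apr 7, 2021: 700 days.
Commuter Stipend — no waiver, service 700 days ≥ 180 days ✓; rating 3 < 4 ✗ → not eligible.
Long-Term Disability — status part-time ✓ (not excluded); no waiver, service 700 days ≥ 4 weeks (≈28 days) ✓; rating 3 ≥ 3 ✓ → eligible.
Health Savings Account — status part-time ✓ (not excluded); no waiver, service 700 days ≥ 1 month (≈30 days) ✓; rating 3 ≥ 3 ✓; site Omaha ✗ (not Hamburg or Dayton) → not eligible.
Adoption Assistance — 16 hrs/wk < 20 ✗ → not eligible.
Employer Retirement Match — status part-time ✗ (requires full-time, seasonal, or temporary) → not eligible.
Mental Health Benefit — status part-time ✗ (requires full-time) → not eligible.
Vision Plan — service 700 days ≥ 18 months (≈540 days) ✓; dept Support ✗ → not eligible.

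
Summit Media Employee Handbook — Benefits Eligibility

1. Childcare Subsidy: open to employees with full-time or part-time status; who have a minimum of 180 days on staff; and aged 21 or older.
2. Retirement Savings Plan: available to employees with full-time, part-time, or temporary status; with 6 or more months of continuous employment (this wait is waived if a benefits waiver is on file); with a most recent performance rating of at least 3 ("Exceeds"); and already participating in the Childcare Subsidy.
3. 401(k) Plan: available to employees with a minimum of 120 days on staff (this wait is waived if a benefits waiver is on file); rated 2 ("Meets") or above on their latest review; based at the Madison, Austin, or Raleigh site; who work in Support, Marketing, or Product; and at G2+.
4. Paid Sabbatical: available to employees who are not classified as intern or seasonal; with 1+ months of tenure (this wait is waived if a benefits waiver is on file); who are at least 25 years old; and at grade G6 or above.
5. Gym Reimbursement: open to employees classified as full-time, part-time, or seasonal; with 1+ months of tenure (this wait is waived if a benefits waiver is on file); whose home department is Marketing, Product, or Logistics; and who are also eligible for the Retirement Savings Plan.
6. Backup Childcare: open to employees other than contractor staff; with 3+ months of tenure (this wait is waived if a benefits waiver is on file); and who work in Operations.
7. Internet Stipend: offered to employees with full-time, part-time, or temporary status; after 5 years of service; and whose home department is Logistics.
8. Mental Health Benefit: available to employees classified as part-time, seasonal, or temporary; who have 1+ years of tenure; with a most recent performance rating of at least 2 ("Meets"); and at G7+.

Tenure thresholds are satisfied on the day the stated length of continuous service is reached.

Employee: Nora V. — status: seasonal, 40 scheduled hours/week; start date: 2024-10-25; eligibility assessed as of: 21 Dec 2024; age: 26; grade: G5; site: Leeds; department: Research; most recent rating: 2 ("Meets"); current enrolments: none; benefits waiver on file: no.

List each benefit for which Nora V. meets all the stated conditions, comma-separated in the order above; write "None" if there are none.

None

Service from 2024-10-25 to 21 Dec 2024: 57 days.
Childcare Subsidy — status seasonal ✗ (requires full-time or part-time) → not eligible.
Retirement Savings Plan — status seasonal ✗ (requires full-time, part-time, or temporary) → not eligible.
401(k) Plan — no waiver, service 57 days < 120 days ✗ → not eligible.
Paid Sabbatical — status seasonal ✗ (excluded) → not eligible.
Gym Reimbursement — status seasonal ✓; no waiver, service 57 days ≥ 1 month (≈30 days) ✓; dept Research ✗ → not eligible.
Backup Childcare — status seasonal ✓ (not excluded); no waiver, service 57 days < 3 months (≈90 days) ✗ → not eligible.
Internet Stipend — status seasonal ✗ (requires full-time, part-time, or temporary) → not eligible.
Mental Health Benefit — status seasonal ✓; service 57 days < 1 year (≈365 days) ✗ → not eligible.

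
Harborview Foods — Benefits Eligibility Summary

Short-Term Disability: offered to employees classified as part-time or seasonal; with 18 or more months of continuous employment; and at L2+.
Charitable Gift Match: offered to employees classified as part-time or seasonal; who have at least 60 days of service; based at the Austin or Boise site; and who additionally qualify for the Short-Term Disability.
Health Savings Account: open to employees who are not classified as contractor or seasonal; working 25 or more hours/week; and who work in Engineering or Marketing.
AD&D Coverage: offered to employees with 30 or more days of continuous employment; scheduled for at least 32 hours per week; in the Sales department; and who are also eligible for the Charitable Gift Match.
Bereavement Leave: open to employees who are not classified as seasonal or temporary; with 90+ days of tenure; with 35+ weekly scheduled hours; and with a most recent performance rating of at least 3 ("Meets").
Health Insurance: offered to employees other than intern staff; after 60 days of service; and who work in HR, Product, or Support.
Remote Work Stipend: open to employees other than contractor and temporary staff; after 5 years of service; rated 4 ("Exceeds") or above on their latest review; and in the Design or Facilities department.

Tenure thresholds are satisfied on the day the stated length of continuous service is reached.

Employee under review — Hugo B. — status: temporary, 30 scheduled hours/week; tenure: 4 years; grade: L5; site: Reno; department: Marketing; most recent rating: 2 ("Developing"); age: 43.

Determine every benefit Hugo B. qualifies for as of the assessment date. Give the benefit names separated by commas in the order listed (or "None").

Health Savings Account

Short-Term Disability — status temporary ✗ (requires part-time or seasonal) → not eligible.
Charitable Gift Match — status temporary ✗ (requires part-time or seasonal) → not eligible.
Health Savings Account — status temporary ✓ (not excluded); 30 hrs/wk ≥ 25 ✓; dept Marketing ✓ → eligible.
AD&D Coverage — service 4 years ≥ 30 days ✓; 30 hrs/wk < 32 ✗ → not eligible.
Bereavement Leave — status temporary ✗ (excluded) → not eligible.
Health Insurance — status temporary ✓ (not excluded); service 4 years ≥ 60 days ✓; dept Marketing ✗ → not eligible.
Remote Work Stipend — status temporary ✗ (excluded) → not eligible.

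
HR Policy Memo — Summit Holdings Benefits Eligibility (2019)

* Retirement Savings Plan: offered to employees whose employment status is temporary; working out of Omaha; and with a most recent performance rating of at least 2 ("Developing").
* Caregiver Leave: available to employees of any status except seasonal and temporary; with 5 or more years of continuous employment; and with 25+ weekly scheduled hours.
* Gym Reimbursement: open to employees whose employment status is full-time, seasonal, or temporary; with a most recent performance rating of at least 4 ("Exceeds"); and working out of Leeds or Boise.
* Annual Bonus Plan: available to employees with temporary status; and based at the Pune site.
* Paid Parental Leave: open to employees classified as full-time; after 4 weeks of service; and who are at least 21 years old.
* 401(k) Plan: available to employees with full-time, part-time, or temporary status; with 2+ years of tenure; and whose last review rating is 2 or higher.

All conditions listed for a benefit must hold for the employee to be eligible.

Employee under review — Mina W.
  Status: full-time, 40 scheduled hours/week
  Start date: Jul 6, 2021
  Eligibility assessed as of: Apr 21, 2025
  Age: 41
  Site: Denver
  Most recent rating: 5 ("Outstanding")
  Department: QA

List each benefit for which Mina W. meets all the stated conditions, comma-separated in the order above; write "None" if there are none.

Service from Jul 6, 2021 to Apr 21, 2025: 1385 days.
Retirement Savings Plan — status full-time ✗ (requires temporary) → not eligible.
Caregiver Leave — status full-time ✓ (not excluded); service 1385 days < 5 years (≈1825 days) ✗ → not eligible.
Gym Reimbursement — status full-time ✓; rating 5 ≥ 4 ✓; site Denver ✗ (not Leeds or Boise) → not eligible.
Annual Bonus Plan — status full-time ✗ (requires temporary) → not eligible.
Paid Parental Leave — status full-time ✓; service 1385 days ≥ 4 weeks (≈28 days) ✓; age 41 ≥ 21 ✓ → eligible.
401(k) Plan — status full-time ✓; service 1385 days ≥ 2 years (≈730 days) ✓; rating 5 ≥ 2 ✓ → eligible.

Paid Parental Leave, 401(k) Plan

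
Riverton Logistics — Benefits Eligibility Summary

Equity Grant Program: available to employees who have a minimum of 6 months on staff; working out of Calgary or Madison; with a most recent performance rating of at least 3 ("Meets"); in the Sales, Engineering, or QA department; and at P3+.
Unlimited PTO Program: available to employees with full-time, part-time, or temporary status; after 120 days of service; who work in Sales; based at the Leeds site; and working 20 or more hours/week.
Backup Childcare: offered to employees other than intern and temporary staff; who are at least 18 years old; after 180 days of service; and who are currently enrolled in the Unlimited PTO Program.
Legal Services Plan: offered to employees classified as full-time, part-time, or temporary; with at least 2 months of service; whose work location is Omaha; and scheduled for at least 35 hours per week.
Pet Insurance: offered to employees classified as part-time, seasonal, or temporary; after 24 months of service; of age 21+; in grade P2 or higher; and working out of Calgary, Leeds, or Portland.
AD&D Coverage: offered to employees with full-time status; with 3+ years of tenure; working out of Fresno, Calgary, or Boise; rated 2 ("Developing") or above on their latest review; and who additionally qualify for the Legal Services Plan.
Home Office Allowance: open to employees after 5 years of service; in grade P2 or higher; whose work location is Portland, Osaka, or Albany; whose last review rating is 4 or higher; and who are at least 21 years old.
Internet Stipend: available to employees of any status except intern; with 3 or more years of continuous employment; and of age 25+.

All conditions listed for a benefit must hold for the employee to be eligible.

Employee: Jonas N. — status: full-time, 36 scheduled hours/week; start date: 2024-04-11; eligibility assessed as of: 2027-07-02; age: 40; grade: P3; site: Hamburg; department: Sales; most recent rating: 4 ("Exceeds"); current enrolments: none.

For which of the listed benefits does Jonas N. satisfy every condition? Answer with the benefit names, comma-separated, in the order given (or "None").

Internet Stipend

Service from 2024-04-11 to 2027-07-02: 1177 days.
Equity Grant Program — service 1177 days ≥ 6 months (≈180 days) ✓; site Hamburg ✗ (not Calgary or Madison) → not eligible.
Unlimited PTO Program — status full-time ✓; service 1177 days ≥ 120 days ✓; dept Sales ✓; site Hamburg ✗ (not Leeds) → not eligible.
Backup Childcare — status full-time ✓ (not excluded); age 40 ≥ 18 ✓; service 1177 days ≥ 180 days ✓; not enrolled in Unlimited PTO Program ✗ → not eligible.
Legal Services Plan — status full-time ✓; service 1177 days ≥ 2 months (≈60 days) ✓; site Hamburg ✗ (not Omaha) → not eligible.
Pet Insurance — status full-time ✗ (requires part-time, seasonal, or temporary) → not eligible.
AD&D Coverage — status full-time ✓; service 1177 days ≥ 3 years (≈1095 days) ✓; site Hamburg ✗ (not Fresno, Calgary, or Boise) → not eligible.
Home Office Allowance — service 1177 days < 5 years (≈1825 days) ✗ → not eligible.
Internet Stipend — status full-time ✓ (not excluded); service 1177 days ≥ 3 years (≈1095 days) ✓; age 40 ≥ 25 ✓ → eligible.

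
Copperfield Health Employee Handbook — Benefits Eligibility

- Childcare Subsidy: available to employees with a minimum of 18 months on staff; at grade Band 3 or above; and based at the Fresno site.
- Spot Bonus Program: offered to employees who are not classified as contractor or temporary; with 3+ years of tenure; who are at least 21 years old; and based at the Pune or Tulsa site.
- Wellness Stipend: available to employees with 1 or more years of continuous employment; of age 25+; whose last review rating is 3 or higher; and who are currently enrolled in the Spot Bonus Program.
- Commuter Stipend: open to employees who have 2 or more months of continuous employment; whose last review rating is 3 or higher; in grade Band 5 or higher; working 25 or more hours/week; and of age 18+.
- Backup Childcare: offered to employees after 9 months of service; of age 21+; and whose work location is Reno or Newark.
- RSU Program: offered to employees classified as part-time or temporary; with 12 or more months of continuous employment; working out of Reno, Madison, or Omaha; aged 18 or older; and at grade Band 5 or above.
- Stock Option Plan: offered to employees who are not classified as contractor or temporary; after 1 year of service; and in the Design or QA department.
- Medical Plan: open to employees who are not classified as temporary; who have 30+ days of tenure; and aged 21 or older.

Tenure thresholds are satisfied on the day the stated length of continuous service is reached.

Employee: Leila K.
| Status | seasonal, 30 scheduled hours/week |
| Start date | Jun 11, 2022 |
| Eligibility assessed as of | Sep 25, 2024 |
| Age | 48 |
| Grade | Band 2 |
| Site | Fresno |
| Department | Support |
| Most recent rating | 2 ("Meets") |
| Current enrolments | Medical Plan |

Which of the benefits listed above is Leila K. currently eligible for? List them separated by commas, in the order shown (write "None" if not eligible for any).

Medical Plan

Service from Jun 11, 2022 to Sep 25, 2024: 837 days.
Childcare Subsidy — service 837 days ≥ 18 months (≈540 days) ✓; grade Band 2 < Band 3 ✗ → not eligible.
Spot Bonus Program — status seasonal ✓ (not excluded); service 837 days < 3 years (≈1095 days) ✗ → not eligible.
Wellness Stipend — service 837 days ≥ 1 year (≈365 days) ✓; age 48 ≥ 25 ✓; rating 2 < 3 ✗ → not eligible.
Commuter Stipend — service 837 days ≥ 2 months (≈60 days) ✓; rating 2 < 3 ✗ → not eligible.
Backup Childcare — service 837 days ≥ 9 months (≈270 days) ✓; age 48 ≥ 21 ✓; site Fresno ✗ (not Reno or Newark) → not eligible.
RSU Program — status seasonal ✗ (requires part-time or temporary) → not eligible.
Stock Option Plan — status seasonal ✓ (not excluded); service 837 days ≥ 1 year (≈365 days) ✓; dept Support ✗ → not eligible.
Medical Plan — status seasonal ✓ (not excluded); service 837 days ≥ 30 days ✓; age 48 ≥ 21 ✓ → eligible.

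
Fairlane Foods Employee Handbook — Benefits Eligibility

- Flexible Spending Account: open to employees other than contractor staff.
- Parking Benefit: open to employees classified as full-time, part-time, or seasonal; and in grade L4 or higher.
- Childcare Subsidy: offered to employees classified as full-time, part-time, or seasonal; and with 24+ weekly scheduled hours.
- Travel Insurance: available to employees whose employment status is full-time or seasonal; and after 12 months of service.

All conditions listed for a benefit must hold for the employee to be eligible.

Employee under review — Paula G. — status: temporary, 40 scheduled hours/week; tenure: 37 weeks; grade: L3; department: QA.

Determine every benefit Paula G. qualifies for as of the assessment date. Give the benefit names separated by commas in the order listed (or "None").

Flexible Spending Account — status temporary ✓ (not excluded) → eligible.
Parking Benefit — status temporary ✗ (requires full-time, part-time, or seasonal) → not eligible.
Childcare Subsidy — status temporary ✗ (requires full-time, part-time, or seasonal) → not eligible.
Travel Insurance — status temporary ✗ (requires full-time or seasonal) → not eligible.

Flexible Spending Account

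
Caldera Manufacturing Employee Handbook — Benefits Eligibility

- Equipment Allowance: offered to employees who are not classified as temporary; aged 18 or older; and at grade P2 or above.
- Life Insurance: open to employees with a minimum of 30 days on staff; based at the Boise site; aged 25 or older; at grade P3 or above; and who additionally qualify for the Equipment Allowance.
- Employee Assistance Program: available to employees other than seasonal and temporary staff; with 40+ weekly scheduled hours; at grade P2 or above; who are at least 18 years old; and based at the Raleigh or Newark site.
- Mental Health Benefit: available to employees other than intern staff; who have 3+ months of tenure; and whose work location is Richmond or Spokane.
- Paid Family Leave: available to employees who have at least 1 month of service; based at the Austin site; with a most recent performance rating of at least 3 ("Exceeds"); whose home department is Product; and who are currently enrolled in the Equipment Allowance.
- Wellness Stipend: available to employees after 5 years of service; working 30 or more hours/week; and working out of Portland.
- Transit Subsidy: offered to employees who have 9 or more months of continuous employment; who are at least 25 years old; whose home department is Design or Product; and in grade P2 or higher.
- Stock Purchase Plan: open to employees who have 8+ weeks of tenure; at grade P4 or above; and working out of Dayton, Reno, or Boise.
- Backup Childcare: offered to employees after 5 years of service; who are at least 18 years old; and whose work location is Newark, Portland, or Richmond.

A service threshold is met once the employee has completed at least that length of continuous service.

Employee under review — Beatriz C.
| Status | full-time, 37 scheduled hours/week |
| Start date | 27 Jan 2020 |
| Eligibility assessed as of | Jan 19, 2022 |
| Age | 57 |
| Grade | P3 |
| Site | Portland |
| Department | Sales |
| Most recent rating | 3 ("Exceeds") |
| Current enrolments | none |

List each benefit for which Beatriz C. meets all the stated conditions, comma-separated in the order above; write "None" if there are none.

Service from 27 Jan 2020 to Jan 19, 2022: 723 days.
Equipment Allowance — status full-time ✓ (not excluded); age 57 ≥ 18 ✓; grade P3 ≥ P2 ✓ → eligible.
Life Insurance — service 723 days ≥ 30 days ✓; site Portland ✗ (not Boise) → not eligible.
Employee Assistance Program — status full-time ✓ (not excluded); 37 hrs/wk < 40 ✗ → not eligible.
Mental Health Benefit — status full-time ✓ (not excluded); service 723 days ≥ 3 months (≈90 days) ✓; site Portland ✗ (not Richmond or Spokane) → not eligible.
Paid Family Leave — service 723 days ≥ 1 month (≈30 days) ✓; site Portland ✗ (not Austin) → not eligible.
Wellness Stipend — service 723 days < 5 years (≈1825 days) ✗ → not eligible.
Transit Subsidy — service 723 days ≥ 9 months (≈270 days) ✓; age 57 ≥ 25 ✓; dept Sales ✗ → not eligible.
Stock Purchase Plan — service 723 days ≥ 8 weeks (≈56 days) ✓; grade P3 < P4 ✗ → not eligible.
Backup Childcare — service 723 days < 5 years (≈1825 days) ✗ → not eligible.

Equipment Allowance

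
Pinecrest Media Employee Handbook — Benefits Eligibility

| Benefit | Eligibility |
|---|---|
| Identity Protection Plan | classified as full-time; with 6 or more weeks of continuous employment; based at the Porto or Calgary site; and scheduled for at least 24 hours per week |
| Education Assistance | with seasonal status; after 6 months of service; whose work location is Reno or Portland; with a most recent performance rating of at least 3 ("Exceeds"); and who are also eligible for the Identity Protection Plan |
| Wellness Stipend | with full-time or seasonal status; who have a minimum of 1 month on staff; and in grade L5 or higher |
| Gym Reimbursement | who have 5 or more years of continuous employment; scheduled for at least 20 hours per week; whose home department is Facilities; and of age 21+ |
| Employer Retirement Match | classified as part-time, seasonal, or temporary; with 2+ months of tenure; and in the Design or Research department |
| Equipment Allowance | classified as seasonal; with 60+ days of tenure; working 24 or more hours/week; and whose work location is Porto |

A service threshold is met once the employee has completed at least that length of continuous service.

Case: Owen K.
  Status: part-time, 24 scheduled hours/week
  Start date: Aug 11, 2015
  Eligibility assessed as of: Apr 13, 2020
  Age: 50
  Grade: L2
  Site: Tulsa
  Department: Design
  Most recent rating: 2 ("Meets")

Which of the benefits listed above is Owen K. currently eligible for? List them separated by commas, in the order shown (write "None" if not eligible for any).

Employer Retirement Match

Service from Aug 11, 2015 to Apr 13, 2020: 1707 days.
Identity Protection Plan — status part-time ✗ (requires full-time) → not eligible.
Education Assistance — status part-time ✗ (requires seasonal) → not eligible.
Wellness Stipend — status part-time ✗ (requires full-time or seasonal) → not eligible.
Gym Reimbursement — service 1707 days < 5 years (≈1825 days) ✗ → not eligible.
Employer Retirement Match — status part-time ✓; service 1707 days ≥ 2 months (≈60 days) ✓; dept Design ✓ → eligible.
Equipment Allowance — status part-time ✗ (requires seasonal) → not eligible.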